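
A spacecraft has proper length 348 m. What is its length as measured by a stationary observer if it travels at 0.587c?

Proper length L₀ = 348 m
γ = 1/√(1 - 0.587²) = 1.2352
L = L₀/γ = 348/1.2352 = 281.7 m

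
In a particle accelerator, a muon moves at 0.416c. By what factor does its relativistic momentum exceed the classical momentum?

p_rel = γmv, p_class = mv
Ratio = γ = 1/√(1 - 0.416²)
= 1/√(0.826944) = 1.100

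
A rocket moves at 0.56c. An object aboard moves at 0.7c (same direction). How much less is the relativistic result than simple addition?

Classical: u' + v = 0.7 + 0.56 = 1.26c
Relativistic: u = (0.7 + 0.56)/(1 + 0.392) = 1.26/1.392 = 0.9052c
Difference: 1.26 - 0.9052 = 0.3548c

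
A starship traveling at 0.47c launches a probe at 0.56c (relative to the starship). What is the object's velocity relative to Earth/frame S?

u = (u' + v)/(1 + u'v/c²)
Numerator: 0.56 + 0.47 = 1.03
Denominator: 1 + 0.2632 = 1.2632
u = 1.03/1.2632 = 0.8154c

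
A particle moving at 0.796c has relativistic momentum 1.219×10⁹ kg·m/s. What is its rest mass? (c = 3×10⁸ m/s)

γ = 1/√(1 - 0.796²) = 1.652
v = 0.796 × 3×10⁸ = 2.388×10⁸ m/s
m = p/(γv) = 1.219×10⁹/(1.652 × 2.388×10⁸) = 3.090 kg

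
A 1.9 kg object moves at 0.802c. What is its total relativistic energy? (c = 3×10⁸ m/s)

γ = 1/√(1 - 0.802²) = 1.674
mc² = 1.9 × (3×10⁸)² = 1.710×10¹⁷ J
E = γmc² = 1.674 × 1.710×10¹⁷ = 2.863×10¹⁷ J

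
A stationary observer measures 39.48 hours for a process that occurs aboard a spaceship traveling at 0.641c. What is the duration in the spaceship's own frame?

Dilated time Δt = 39.48 hours
γ = 1/√(1 - 0.641²) = 1.303
Δt₀ = Δt/γ = 39.48/1.303 = 30.30 hours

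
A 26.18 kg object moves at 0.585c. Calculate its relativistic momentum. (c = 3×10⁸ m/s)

γ = 1/√(1 - 0.585²) = 1.233
v = 0.585 × 3×10⁸ = 1.755×10⁸ m/s
p = γmv = 1.233 × 26.18 × 1.755×10⁸ = 5.665×10⁹ kg·m/s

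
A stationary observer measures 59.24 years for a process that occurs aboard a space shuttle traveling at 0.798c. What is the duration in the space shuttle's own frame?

Dilated time Δt = 59.24 years
γ = 1/√(1 - 0.798²) = 1.6593
Δt₀ = Δt/γ = 59.24/1.6593 = 35.70 years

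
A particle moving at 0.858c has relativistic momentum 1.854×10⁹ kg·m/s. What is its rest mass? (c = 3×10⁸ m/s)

γ = 1/√(1 - 0.858²) = 1.9469
v = 0.858 × 3×10⁸ = 2.574×10⁸ m/s
m = p/(γv) = 1.854×10⁹/(1.9469 × 2.574×10⁸) = 3.700 kg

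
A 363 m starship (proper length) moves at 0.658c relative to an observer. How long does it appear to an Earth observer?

Proper length L₀ = 363 m
γ = 1/√(1 - 0.658²) = 1.328
L = L₀/γ = 363/1.328 = 273.3 m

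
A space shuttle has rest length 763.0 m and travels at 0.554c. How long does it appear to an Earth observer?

Proper length L₀ = 763.0 m
γ = 1/√(1 - 0.554²) = 1.2012
L = L₀/γ = 763.0/1.2012 = 635.2 m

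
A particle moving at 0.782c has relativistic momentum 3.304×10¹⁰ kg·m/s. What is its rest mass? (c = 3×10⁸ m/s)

γ = 1/√(1 - 0.782²) = 1.6044
v = 0.782 × 3×10⁸ = 2.346×10⁸ m/s
m = p/(γv) = 3.304×10¹⁰/(1.6044 × 2.346×10⁸) = 87.78 kg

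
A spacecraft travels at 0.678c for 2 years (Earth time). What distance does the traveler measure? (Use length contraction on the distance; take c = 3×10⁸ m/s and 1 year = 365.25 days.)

Earth distance: d = v × t = 0.678c × 2 yr = 1.28376×10¹⁶ m
γ = 1.36043
d' = d/γ = 1.28376×10¹⁶/1.36043 = 9.436×10¹⁵ m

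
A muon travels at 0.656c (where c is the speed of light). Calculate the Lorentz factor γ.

v/c = 0.656, so (v/c)² = 0.430336
1 - (v/c)² = 0.569664
γ = 1/√(0.569664) = 1.325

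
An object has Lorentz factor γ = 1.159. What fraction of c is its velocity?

From γ = 1/√(1 - v²/c²):
1/γ² = 1/1.159² = 0.74445
v²/c² = 1 - 0.74445 = 0.25555
v/c = √(0.25555) = 0.5055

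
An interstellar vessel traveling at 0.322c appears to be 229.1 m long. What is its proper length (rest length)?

Contracted length L = 229.1 m
γ = 1/√(1 - 0.322²) = 1.0563
L₀ = γL = 1.0563 × 229.1 = 242.0 m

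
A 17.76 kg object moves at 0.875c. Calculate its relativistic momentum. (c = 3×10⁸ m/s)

γ = 1/√(1 - 0.875²) = 2.0656
v = 0.875 × 3×10⁸ = 2.625×10⁸ m/s
p = γmv = 2.0656 × 17.76 × 2.625×10⁸ = 9.630×10⁹ kg·m/s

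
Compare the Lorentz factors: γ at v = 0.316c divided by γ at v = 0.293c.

γ₁ = 1/√(1 - 0.316²) = 1.054
γ₂ = 1/√(1 - 0.293²) = 1.046
γ₁/γ₂ = 1.054/1.046 = 1.008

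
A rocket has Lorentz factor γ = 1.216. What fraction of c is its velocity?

From γ = 1/√(1 - v²/c²):
1/γ² = 1/1.216² = 0.67629
v²/c² = 1 - 0.67629 = 0.32371
v/c = √(0.32371) = 0.5690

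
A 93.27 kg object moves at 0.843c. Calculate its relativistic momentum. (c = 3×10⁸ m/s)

γ = 1/√(1 - 0.843²) = 1.859
v = 0.843 × 3×10⁸ = 2.529×10⁸ m/s
p = γmv = 1.859 × 93.27 × 2.529×10⁸ = 4.385×10¹⁰ kg·m/s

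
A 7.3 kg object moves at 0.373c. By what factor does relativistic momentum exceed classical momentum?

p_rel = γmv, p_class = mv
Ratio = γ = 1/√(1 - 0.373²) = 1.078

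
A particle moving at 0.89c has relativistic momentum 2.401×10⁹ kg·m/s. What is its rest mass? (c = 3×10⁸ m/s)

γ = 1/√(1 - 0.89²) = 2.1932
v = 0.89 × 3×10⁸ = 2.670×10⁸ m/s
m = p/(γv) = 2.401×10⁹/(2.1932 × 2.670×10⁸) = 4.100 kg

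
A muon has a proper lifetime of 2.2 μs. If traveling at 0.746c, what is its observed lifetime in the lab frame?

Proper lifetime τ₀ = 2.2 μs
γ = 1/√(1 - 0.746²) = 1.502
τ = γτ₀ = 1.502 × 2.2 μs = 3.304 μs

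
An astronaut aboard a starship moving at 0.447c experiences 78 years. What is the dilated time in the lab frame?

Proper time Δt₀ = 78 years
γ = 1/√(1 - 0.447²) = 1.118
Δt = γΔt₀ = 1.118 × 78 = 87.20 years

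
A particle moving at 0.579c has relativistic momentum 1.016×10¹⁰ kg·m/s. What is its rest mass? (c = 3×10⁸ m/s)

γ = 1/√(1 - 0.579²) = 1.2265
v = 0.579 × 3×10⁸ = 1.737×10⁸ m/s
m = p/(γv) = 1.016×10¹⁰/(1.2265 × 1.737×10⁸) = 47.69 kg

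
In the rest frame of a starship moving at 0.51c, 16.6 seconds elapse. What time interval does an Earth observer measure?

Proper time Δt₀ = 16.6 seconds
γ = 1/√(1 - 0.51²) = 1.1626
Δt = γΔt₀ = 1.1626 × 16.6 = 19.30 seconds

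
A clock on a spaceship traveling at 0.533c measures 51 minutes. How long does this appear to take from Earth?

Proper time Δt₀ = 51 minutes
γ = 1/√(1 - 0.533²) = 1.182
Δt = γΔt₀ = 1.182 × 51 = 60.28 minutes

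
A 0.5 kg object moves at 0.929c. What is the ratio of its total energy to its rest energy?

E = γmc², E₀ = mc²
E/E₀ = γ = 1/√(1 - 0.929²) = 2.702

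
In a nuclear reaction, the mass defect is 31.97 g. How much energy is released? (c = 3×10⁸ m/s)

Convert mass defect: Δm = 31.97 g = 0.03197 kg
E = Δm·c² = 0.03197 × (3×10⁸)²
= 0.03197 × 9×10¹⁶ = 2.877×10¹⁵ J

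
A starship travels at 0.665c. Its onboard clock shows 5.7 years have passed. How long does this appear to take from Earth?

Proper time Δt₀ = 5.7 years
γ = 1/√(1 - 0.665²) = 1.339
Δt = γΔt₀ = 1.339 × 5.7 = 7.632 years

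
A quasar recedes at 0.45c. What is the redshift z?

β = 0.45
(1+β)/(1-β) = 1.45/0.55 = 2.6364
√(2.6364) = 1.6237
z = 1.6237 - 1 = 0.6237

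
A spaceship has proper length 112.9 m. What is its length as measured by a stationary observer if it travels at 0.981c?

Proper length L₀ = 112.9 m
γ = 1/√(1 - 0.981²) = 5.1544
L = L₀/γ = 112.9/5.1544 = 21.90 m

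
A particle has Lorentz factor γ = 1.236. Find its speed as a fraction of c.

From γ = 1/√(1 - v²/c²):
1/γ² = 1/1.236² = 0.6546
v²/c² = 1 - 0.6546 = 0.3454
v/c = √(0.3454) = 0.5877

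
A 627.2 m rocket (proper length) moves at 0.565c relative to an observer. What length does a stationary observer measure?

Proper length L₀ = 627.2 m
γ = 1/√(1 - 0.565²) = 1.212
L = L₀/γ = 627.2/1.212 = 517.5 m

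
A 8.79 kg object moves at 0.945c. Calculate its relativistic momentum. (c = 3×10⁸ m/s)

γ = 1/√(1 - 0.945²) = 3.0574
v = 0.945 × 3×10⁸ = 2.835×10⁸ m/s
p = γmv = 3.0574 × 8.79 × 2.835×10⁸ = 7.619×10⁹ kg·m/s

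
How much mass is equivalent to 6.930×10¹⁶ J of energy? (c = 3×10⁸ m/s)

From E = mc², we get m = E/c²
c² = (3×10⁸)² = 9×10¹⁶ m²/s²
m = 6.930×10¹⁶ / 9×10¹⁶ = 0.7700 kg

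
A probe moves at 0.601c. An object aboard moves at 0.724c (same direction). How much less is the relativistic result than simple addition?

Classical: u' + v = 0.724 + 0.601 = 1.325c
Relativistic: u = (0.724 + 0.601)/(1 + 0.435124) = 1.325/1.435124 = 0.9233c
Difference: 1.325 - 0.9233 = 0.4017c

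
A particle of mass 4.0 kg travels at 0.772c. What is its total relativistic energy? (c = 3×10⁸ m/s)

γ = 1/√(1 - 0.772²) = 1.5733
mc² = 4.0 × (3×10⁸)² = 3.600×10¹⁷ J
E = γmc² = 1.5733 × 3.600×10¹⁷ = 5.664×10¹⁷ J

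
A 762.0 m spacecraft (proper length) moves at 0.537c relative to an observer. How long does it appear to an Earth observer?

Proper length L₀ = 762.0 m
γ = 1/√(1 - 0.537²) = 1.1854
L = L₀/γ = 762.0/1.1854 = 642.8 m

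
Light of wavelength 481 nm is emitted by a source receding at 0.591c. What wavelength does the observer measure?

β = 0.591
Wavelength Doppler factor = √(1.591/0.409) = √(3.890) = 1.9723
λ_obs = 481 × 1.9723 = 948.7 nm (redshift)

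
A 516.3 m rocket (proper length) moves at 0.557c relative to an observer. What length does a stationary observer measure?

Proper length L₀ = 516.3 m
γ = 1/√(1 - 0.557²) = 1.204
L = L₀/γ = 516.3/1.204 = 428.8 m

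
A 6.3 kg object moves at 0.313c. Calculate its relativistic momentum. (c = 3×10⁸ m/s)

γ = 1/√(1 - 0.313²) = 1.053
v = 0.313 × 3×10⁸ = 9.390×10⁷ m/s
p = γmv = 1.053 × 6.3 × 9.390×10⁷ = 6.229×10⁸ kg·m/s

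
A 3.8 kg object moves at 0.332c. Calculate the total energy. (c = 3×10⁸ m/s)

γ = 1/√(1 - 0.332²) = 1.0601
mc² = 3.8 × (3×10⁸)² = 3.420×10¹⁷ J
E = γmc² = 1.0601 × 3.420×10¹⁷ = 3.626×10¹⁷ J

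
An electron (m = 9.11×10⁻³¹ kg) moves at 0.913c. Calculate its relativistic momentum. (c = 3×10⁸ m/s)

γ = 1/√(1 - 0.913²) = 2.451
v = 0.913 × 3×10⁸ = 2.739×10⁸ m/s
p = γmv = 2.451 × 9.11×10⁻³¹ × 2.739×10⁸ = 6.116×10⁻²² kg·m/s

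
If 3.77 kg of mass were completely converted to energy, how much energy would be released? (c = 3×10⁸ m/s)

Using E = mc²:
c² = (3×10⁸)² = 9×10¹⁶ m²/s²
E = 3.77 × 9×10¹⁶ = 3.393×10¹⁷ J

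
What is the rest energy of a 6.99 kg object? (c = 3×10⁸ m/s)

c² = (3×10⁸)² = 9.000×10¹⁶ m²/s²
E₀ = mc² = 6.99 × 9.000×10¹⁶ = 6.291×10¹⁷ J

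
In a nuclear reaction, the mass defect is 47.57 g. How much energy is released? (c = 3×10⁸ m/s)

Convert mass defect: Δm = 47.57 g = 0.04757 kg
E = Δm·c² = 0.04757 × (3×10⁸)²
= 0.04757 × 9×10¹⁶ = 4.281×10¹⁵ J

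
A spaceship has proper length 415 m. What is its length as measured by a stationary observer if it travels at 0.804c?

Proper length L₀ = 415 m
γ = 1/√(1 - 0.804²) = 1.6817
L = L₀/γ = 415/1.6817 = 246.8 m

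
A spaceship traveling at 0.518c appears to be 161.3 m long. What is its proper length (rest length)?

Contracted length L = 161.3 m
γ = 1/√(1 - 0.518²) = 1.169
L₀ = γL = 1.169 × 161.3 = 188.6 m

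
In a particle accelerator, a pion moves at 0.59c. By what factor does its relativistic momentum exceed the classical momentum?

p_rel = γmv, p_class = mv
Ratio = γ = 1/√(1 - 0.59²)
= 1/√(0.6519) = 1.239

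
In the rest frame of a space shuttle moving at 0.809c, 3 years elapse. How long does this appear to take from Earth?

Proper time Δt₀ = 3 years
γ = 1/√(1 - 0.809²) = 1.7012
Δt = γΔt₀ = 1.7012 × 3 = 5.104 years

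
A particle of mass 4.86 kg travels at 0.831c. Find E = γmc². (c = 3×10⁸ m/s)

γ = 1/√(1 - 0.831²) = 1.7977
mc² = 4.86 × (3×10⁸)² = 4.374×10¹⁷ J
E = γmc² = 1.7977 × 4.374×10¹⁷ = 7.863×10¹⁷ J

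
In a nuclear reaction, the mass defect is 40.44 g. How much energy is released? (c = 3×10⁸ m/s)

Convert mass defect: Δm = 40.44 g = 0.04044 kg
E = Δm·c² = 0.04044 × (3×10⁸)²
= 0.04044 × 9×10¹⁶ = 3.640×10¹⁵ J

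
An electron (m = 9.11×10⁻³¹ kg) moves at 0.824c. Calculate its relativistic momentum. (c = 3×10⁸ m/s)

γ = 1/√(1 - 0.824²) = 1.765
v = 0.824 × 3×10⁸ = 2.472×10⁸ m/s
p = γmv = 1.765 × 9.11×10⁻³¹ × 2.472×10⁸ = 3.975×10⁻²² kg·m/s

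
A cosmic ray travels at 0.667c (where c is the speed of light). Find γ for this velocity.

v/c = 0.667, so (v/c)² = 0.444889
1 - (v/c)² = 0.555111
γ = 1/√(0.555111) = 1.342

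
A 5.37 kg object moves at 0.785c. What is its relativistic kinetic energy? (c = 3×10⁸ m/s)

γ = 1/√(1 - 0.785²) = 1.61422
γ - 1 = 0.61422
KE = (γ-1)mc² = 0.61422 × 5.37 × (3×10⁸)² = 2.969×10¹⁷ J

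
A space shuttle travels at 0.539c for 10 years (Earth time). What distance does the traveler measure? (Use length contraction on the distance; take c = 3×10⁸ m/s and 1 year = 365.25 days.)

Earth distance: d = v × t = 0.539c × 10 yr = 5.1029×10¹⁶ m
γ = 1.1872
d' = d/γ = 5.1029×10¹⁶/1.1872 = 4.298×10¹⁶ m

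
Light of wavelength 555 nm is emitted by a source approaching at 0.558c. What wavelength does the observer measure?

β = 0.558
Wavelength Doppler factor = √(0.442/1.558) = √(0.2837) = 0.5326
λ_obs = 555 × 0.5326 = 295.6 nm (blueshift)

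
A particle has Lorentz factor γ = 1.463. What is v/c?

From γ = 1/√(1 - v²/c²):
1/γ² = 1/1.463² = 0.4672
v²/c² = 1 - 0.4672 = 0.5328
v/c = √(0.5328) = 0.7299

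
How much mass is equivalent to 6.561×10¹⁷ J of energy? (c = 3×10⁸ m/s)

From E = mc², we get m = E/c²
c² = (3×10⁸)² = 9×10¹⁶ m²/s²
m = 6.561×10¹⁷ / 9×10¹⁶ = 7.290 kg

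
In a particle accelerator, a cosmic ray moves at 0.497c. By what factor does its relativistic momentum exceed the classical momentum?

p_rel = γmv, p_class = mv
Ratio = γ = 1/√(1 - 0.497²)
= 1/√(0.752991) = 1.152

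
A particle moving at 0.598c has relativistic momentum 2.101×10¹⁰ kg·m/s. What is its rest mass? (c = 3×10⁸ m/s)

γ = 1/√(1 - 0.598²) = 1.24767
v = 0.598 × 3×10⁸ = 1.794×10⁸ m/s
m = p/(γv) = 2.101×10¹⁰/(1.24767 × 1.794×10⁸) = 93.87 kg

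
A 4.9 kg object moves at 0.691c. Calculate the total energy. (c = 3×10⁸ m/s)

γ = 1/√(1 - 0.691²) = 1.3834
mc² = 4.9 × (3×10⁸)² = 4.410×10¹⁷ J
E = γmc² = 1.3834 × 4.410×10¹⁷ = 6.101×10¹⁷ J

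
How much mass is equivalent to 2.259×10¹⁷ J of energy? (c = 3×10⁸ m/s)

From E = mc², we get m = E/c²
c² = (3×10⁸)² = 9×10¹⁶ m²/s²
m = 2.259×10¹⁷ / 9×10¹⁶ = 2.510 kg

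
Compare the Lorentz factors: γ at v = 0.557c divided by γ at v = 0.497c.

γ₁ = 1/√(1 - 0.557²) = 1.204
γ₂ = 1/√(1 - 0.497²) = 1.152
γ₁/γ₂ = 1.204/1.152 = 1.045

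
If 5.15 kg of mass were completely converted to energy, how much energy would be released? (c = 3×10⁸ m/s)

Using E = mc²:
c² = (3×10⁸)² = 9×10¹⁶ m²/s²
E = 5.15 × 9×10¹⁶ = 4.635×10¹⁷ J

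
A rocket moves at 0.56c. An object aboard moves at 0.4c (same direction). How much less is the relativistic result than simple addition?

Classical: u' + v = 0.4 + 0.56 = 0.96c
Relativistic: u = (0.4 + 0.56)/(1 + 0.224) = 0.96/1.224 = 0.7843c
Difference: 0.96 - 0.7843 = 0.1757c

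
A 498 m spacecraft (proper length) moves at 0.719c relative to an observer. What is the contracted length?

Proper length L₀ = 498 m
γ = 1/√(1 - 0.719²) = 1.439
L = L₀/γ = 498/1.439 = 346.1 m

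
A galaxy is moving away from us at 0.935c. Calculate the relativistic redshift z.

β = 0.935
(1+β)/(1-β) = 1.935/0.065 = 29.77
√(29.77) = 5.456
z = 5.456 - 1 = 4.456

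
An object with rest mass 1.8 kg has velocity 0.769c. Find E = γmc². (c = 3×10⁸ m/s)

γ = 1/√(1 - 0.769²) = 1.564
mc² = 1.8 × (3×10⁸)² = 1.620×10¹⁷ J
E = γmc² = 1.564 × 1.620×10¹⁷ = 2.534×10¹⁷ J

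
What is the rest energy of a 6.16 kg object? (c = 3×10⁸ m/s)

c² = (3×10⁸)² = 9.000×10¹⁶ m²/s²
E₀ = mc² = 6.16 × 9.000×10¹⁶ = 5.544×10¹⁷ J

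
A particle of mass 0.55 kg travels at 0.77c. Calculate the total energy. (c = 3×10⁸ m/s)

γ = 1/√(1 - 0.77²) = 1.5673
mc² = 0.55 × (3×10⁸)² = 4.950×10¹⁶ J
E = γmc² = 1.5673 × 4.950×10¹⁶ = 7.758×10¹⁶ J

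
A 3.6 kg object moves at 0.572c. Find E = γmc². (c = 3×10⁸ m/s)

γ = 1/√(1 - 0.572²) = 1.219
mc² = 3.6 × (3×10⁸)² = 3.240×10¹⁷ J
E = γmc² = 1.219 × 3.240×10¹⁷ = 3.950×10¹⁷ J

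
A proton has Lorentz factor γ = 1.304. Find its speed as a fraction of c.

From γ = 1/√(1 - v²/c²):
1/γ² = 1/1.304² = 0.5881
v²/c² = 1 - 0.5881 = 0.4119
v/c = √(0.4119) = 0.6418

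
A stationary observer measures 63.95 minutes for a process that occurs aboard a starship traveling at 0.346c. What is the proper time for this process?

Dilated time Δt = 63.95 minutes
γ = 1/√(1 - 0.346²) = 1.0658
Δt₀ = Δt/γ = 63.95/1.0658 = 60.00 minutes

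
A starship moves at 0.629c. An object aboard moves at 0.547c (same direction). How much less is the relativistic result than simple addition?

Classical: u' + v = 0.547 + 0.629 = 1.176c
Relativistic: u = (0.547 + 0.629)/(1 + 0.344063) = 1.176/1.344063 = 0.8750c
Difference: 1.176 - 0.8750 = 0.3010c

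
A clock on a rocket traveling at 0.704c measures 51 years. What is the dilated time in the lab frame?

Proper time Δt₀ = 51 years
γ = 1/√(1 - 0.704²) = 1.408
Δt = γΔt₀ = 1.408 × 51 = 71.81 years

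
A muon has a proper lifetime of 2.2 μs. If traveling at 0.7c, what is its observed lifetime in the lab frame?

Proper lifetime τ₀ = 2.2 μs
γ = 1/√(1 - 0.7²) = 1.4003
τ = γτ₀ = 1.4003 × 2.2 μs = 3.081 μs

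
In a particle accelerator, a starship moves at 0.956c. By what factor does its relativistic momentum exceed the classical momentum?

p_rel = γmv, p_class = mv
Ratio = γ = 1/√(1 - 0.956²)
= 1/√(0.086064) = 3.409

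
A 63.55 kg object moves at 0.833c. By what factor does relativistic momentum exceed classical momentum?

p_rel = γmv, p_class = mv
Ratio = γ = 1/√(1 - 0.833²) = 1.807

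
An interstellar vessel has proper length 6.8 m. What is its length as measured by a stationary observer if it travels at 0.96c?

Proper length L₀ = 6.8 m
γ = 1/√(1 - 0.96²) = 3.571
L = L₀/γ = 6.8/3.571 = 1.904 m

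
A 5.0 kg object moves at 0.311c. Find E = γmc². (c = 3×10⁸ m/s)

γ = 1/√(1 - 0.311²) = 1.0522
mc² = 5.0 × (3×10⁸)² = 4.500×10¹⁷ J
E = γmc² = 1.0522 × 4.500×10¹⁷ = 4.735×10¹⁷ J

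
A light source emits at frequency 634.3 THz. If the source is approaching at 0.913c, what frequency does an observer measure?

β = v/c = 0.913
(1+β)/(1-β) = 1.913/0.087 = 21.99
Doppler factor = √(21.99) = 4.689
f_obs = 634.3 × 4.689 = 2974 THz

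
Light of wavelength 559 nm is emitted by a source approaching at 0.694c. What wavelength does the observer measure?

β = 0.694
Wavelength Doppler factor = √(0.306/1.694) = √(0.1806) = 0.4250
λ_obs = 559 × 0.4250 = 237.6 nm (blueshift)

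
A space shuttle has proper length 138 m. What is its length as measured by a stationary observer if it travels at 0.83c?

Proper length L₀ = 138 m
γ = 1/√(1 - 0.83²) = 1.793
L = L₀/γ = 138/1.793 = 76.97 m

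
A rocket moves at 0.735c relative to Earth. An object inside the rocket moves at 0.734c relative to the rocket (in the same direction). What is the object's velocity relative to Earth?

u = (u' + v)/(1 + u'v/c²)
Numerator: 0.734 + 0.735 = 1.469
Denominator: 1 + 0.53949 = 1.53949
u = 1.469/1.53949 = 0.9542c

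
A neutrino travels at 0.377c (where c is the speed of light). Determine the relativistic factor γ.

v/c = 0.377, so (v/c)² = 0.142129
1 - (v/c)² = 0.857871
γ = 1/√(0.857871) = 1.080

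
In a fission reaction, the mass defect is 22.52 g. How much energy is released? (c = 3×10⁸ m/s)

Convert mass defect: Δm = 22.52 g = 0.02252 kg
E = Δm·c² = 0.02252 × (3×10⁸)²
= 0.02252 × 9×10¹⁶ = 2.027×10¹⁵ J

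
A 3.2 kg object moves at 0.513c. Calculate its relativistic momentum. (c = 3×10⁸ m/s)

γ = 1/√(1 - 0.513²) = 1.165
v = 0.513 × 3×10⁸ = 1.539×10⁸ m/s
p = γmv = 1.165 × 3.2 × 1.539×10⁸ = 5.737×10⁸ kg·m/s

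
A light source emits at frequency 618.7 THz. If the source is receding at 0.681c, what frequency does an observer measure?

β = v/c = 0.681
(1-β)/(1+β) = 0.319/1.681 = 0.18977
Doppler factor = √(0.18977) = 0.4356
f_obs = 618.7 × 0.4356 = 269.5 THz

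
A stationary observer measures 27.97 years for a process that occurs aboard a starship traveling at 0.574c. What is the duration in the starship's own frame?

Dilated time Δt = 27.97 years
γ = 1/√(1 - 0.574²) = 1.2212
Δt₀ = Δt/γ = 27.97/1.2212 = 22.90 years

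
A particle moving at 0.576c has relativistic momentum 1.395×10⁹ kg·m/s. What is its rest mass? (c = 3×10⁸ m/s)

γ = 1/√(1 - 0.576²) = 1.2233
v = 0.576 × 3×10⁸ = 1.728×10⁸ m/s
m = p/(γv) = 1.395×10⁹/(1.2233 × 1.728×10⁸) = 6.599 kg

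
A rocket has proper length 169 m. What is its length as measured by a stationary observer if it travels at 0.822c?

Proper length L₀ = 169 m
γ = 1/√(1 - 0.822²) = 1.756
L = L₀/γ = 169/1.756 = 96.24 m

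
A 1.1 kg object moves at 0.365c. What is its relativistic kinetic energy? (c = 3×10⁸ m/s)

γ = 1/√(1 - 0.365²) = 1.074105
γ - 1 = 0.074105
KE = (γ-1)mc² = 0.074105 × 1.1 × (3×10⁸)² = 7.336×10¹⁵ J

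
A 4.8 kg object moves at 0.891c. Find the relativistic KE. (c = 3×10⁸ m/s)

γ = 1/√(1 - 0.891²) = 2.2026
γ - 1 = 1.2026
KE = (γ-1)mc² = 1.2026 × 4.8 × (3×10⁸)² = 5.195×10¹⁷ J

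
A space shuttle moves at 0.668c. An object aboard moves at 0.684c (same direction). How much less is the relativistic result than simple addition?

Classical: u' + v = 0.684 + 0.668 = 1.352c
Relativistic: u = (0.684 + 0.668)/(1 + 0.456912) = 1.352/1.456912 = 0.9280c
Difference: 1.352 - 0.9280 = 0.4240c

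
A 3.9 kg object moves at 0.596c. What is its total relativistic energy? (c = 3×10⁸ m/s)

γ = 1/√(1 - 0.596²) = 1.2454
mc² = 3.9 × (3×10⁸)² = 3.510×10¹⁷ J
E = γmc² = 1.2454 × 3.510×10¹⁷ = 4.371×10¹⁷ J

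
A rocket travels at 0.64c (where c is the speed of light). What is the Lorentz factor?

v/c = 0.64, so (v/c)² = 0.4096
1 - (v/c)² = 0.5904
γ = 1/√(0.5904) = 1.301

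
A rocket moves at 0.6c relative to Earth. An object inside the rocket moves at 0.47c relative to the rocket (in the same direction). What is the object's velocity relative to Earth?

u = (u' + v)/(1 + u'v/c²)
Numerator: 0.47 + 0.6 = 1.07
Denominator: 1 + 0.282 = 1.282
u = 1.07/1.282 = 0.8346c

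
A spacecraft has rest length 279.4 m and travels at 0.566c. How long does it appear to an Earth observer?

Proper length L₀ = 279.4 m
γ = 1/√(1 - 0.566²) = 1.213
L = L₀/γ = 279.4/1.213 = 230.3 m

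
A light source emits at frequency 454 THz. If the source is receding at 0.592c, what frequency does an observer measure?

β = v/c = 0.592
(1-β)/(1+β) = 0.408/1.592 = 0.25628
Doppler factor = √(0.25628) = 0.5062
f_obs = 454 × 0.5062 = 229.8 THz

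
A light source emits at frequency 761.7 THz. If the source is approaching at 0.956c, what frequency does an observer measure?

β = v/c = 0.956
(1+β)/(1-β) = 1.956/0.044 = 44.4545
Doppler factor = √(44.4545) = 6.6674
f_obs = 761.7 × 6.6674 = 5079 THz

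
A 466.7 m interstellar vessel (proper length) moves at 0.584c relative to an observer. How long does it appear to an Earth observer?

Proper length L₀ = 466.7 m
γ = 1/√(1 - 0.584²) = 1.232
L = L₀/γ = 466.7/1.232 = 378.8 m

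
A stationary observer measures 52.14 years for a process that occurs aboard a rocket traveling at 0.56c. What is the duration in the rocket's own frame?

Dilated time Δt = 52.14 years
γ = 1/√(1 - 0.56²) = 1.207
Δt₀ = Δt/γ = 52.14/1.207 = 43.20 years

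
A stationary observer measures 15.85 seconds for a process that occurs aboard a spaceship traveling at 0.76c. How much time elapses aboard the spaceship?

Dilated time Δt = 15.85 seconds
γ = 1/√(1 - 0.76²) = 1.539
Δt₀ = Δt/γ = 15.85/1.539 = 10.30 seconds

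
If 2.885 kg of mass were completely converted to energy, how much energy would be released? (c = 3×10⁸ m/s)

Using E = mc²:
c² = (3×10⁸)² = 9×10¹⁶ m²/s²
E = 2.885 × 9×10¹⁶ = 2.597×10¹⁷ J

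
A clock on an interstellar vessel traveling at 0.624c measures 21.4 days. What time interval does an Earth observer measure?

Proper time Δt₀ = 21.4 days
γ = 1/√(1 - 0.624²) = 1.280
Δt = γΔt₀ = 1.280 × 21.4 = 27.39 days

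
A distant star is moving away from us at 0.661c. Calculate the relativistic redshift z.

β = 0.661
(1+β)/(1-β) = 1.661/0.339 = 4.900
√(4.900) = 2.214
z = 2.214 - 1 = 1.214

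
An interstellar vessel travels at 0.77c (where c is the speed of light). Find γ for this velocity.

v/c = 0.77, so (v/c)² = 0.5929
1 - (v/c)² = 0.4071
γ = 1/√(0.4071) = 1.567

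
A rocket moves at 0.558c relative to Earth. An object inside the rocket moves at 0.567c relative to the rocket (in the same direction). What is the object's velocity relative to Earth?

u = (u' + v)/(1 + u'v/c²)
Numerator: 0.567 + 0.558 = 1.125
Denominator: 1 + 0.316386 = 1.316386
u = 1.125/1.316386 = 0.8546c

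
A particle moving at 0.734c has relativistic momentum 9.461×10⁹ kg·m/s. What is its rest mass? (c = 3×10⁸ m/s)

γ = 1/√(1 - 0.734²) = 1.4724
v = 0.734 × 3×10⁸ = 2.202×10⁸ m/s
m = p/(γv) = 9.461×10⁹/(1.4724 × 2.202×10⁸) = 29.18 kg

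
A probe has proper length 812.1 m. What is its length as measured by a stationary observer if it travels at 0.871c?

Proper length L₀ = 812.1 m
γ = 1/√(1 - 0.871²) = 2.0355
L = L₀/γ = 812.1/2.0355 = 399.0 m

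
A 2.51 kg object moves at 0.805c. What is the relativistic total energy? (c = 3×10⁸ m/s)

γ = 1/√(1 - 0.805²) = 1.6856
mc² = 2.51 × (3×10⁸)² = 2.259×10¹⁷ J
E = γmc² = 1.6856 × 2.259×10¹⁷ = 3.808×10¹⁷ J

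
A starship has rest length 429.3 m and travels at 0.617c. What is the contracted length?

Proper length L₀ = 429.3 m
γ = 1/√(1 - 0.617²) = 1.271
L = L₀/γ = 429.3/1.271 = 337.8 m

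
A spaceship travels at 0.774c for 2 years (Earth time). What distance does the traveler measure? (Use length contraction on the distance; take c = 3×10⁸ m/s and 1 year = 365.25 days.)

Earth distance: d = v × t = 0.774c × 2 yr = 1.46553×10¹⁶ m
γ = 1.57932
d' = d/γ = 1.46553×10¹⁶/1.57932 = 9.280×10¹⁵ m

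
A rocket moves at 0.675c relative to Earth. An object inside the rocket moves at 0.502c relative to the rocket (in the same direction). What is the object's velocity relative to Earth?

u = (u' + v)/(1 + u'v/c²)
Numerator: 0.502 + 0.675 = 1.177
Denominator: 1 + 0.33885 = 1.33885
u = 1.177/1.33885 = 0.8791c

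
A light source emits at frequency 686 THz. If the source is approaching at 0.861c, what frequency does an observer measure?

β = v/c = 0.861
(1+β)/(1-β) = 1.861/0.139 = 13.39
Doppler factor = √(13.39) = 3.659
f_obs = 686 × 3.659 = 2510 THz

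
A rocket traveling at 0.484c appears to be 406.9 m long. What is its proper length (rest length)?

Contracted length L = 406.9 m
γ = 1/√(1 - 0.484²) = 1.1428
L₀ = γL = 1.1428 × 406.9 = 465.0 m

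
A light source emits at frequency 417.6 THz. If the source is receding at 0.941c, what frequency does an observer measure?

β = v/c = 0.941
(1-β)/(1+β) = 0.059/1.941 = 0.030397
Doppler factor = √(0.030397) = 0.17435
f_obs = 417.6 × 0.17435 = 72.81 THz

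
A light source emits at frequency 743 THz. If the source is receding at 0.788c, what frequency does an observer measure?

β = v/c = 0.788
(1-β)/(1+β) = 0.212/1.788 = 0.11857
Doppler factor = √(0.11857) = 0.3443
f_obs = 743 × 0.3443 = 255.8 THz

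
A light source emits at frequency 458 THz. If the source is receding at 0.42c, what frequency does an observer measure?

β = v/c = 0.42
(1-β)/(1+β) = 0.58/1.42 = 0.4085
Doppler factor = √(0.4085) = 0.6391
f_obs = 458 × 0.6391 = 292.7 THz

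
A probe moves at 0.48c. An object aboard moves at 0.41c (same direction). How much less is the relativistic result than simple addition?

Classical: u' + v = 0.41 + 0.48 = 0.89c
Relativistic: u = (0.41 + 0.48)/(1 + 0.1968) = 0.89/1.1968 = 0.7436c
Difference: 0.89 - 0.7436 = 0.1464c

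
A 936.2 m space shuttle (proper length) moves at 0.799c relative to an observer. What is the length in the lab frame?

Proper length L₀ = 936.2 m
γ = 1/√(1 - 0.799²) = 1.663
L = L₀/γ = 936.2/1.663 = 563.0 m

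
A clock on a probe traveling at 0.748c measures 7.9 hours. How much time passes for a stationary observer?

Proper time Δt₀ = 7.9 hours
γ = 1/√(1 - 0.748²) = 1.5067
Δt = γΔt₀ = 1.5067 × 7.9 = 11.90 hours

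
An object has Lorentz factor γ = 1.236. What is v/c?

From γ = 1/√(1 - v²/c²):
1/γ² = 1/1.236² = 0.6546
v²/c² = 1 - 0.6546 = 0.3454
v/c = √(0.3454) = 0.5877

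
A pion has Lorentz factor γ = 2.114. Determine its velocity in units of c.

From γ = 1/√(1 - v²/c²):
1/γ² = 1/2.114² = 0.2238
v²/c² = 1 - 0.2238 = 0.7762
v/c = √(0.7762) = 0.8810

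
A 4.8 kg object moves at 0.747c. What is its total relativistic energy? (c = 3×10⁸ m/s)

γ = 1/√(1 - 0.747²) = 1.5042
mc² = 4.8 × (3×10⁸)² = 4.320×10¹⁷ J
E = γmc² = 1.5042 × 4.320×10¹⁷ = 6.498×10¹⁷ J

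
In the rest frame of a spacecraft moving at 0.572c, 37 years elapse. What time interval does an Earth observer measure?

Proper time Δt₀ = 37 years
γ = 1/√(1 - 0.572²) = 1.2191
Δt = γΔt₀ = 1.2191 × 37 = 45.11 years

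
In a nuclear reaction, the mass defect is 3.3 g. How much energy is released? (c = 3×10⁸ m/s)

Convert mass defect: Δm = 3.3 g = 0.0033 kg
E = Δm·c² = 0.0033 × (3×10⁸)²
= 0.0033 × 9×10¹⁶ = 2.970×10¹⁴ J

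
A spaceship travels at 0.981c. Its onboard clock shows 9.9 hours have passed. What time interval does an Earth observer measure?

Proper time Δt₀ = 9.9 hours
γ = 1/√(1 - 0.981²) = 5.1544
Δt = γΔt₀ = 5.1544 × 9.9 = 51.03 hours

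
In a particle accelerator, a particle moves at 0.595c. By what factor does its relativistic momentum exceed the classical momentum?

p_rel = γmv, p_class = mv
Ratio = γ = 1/√(1 - 0.595²)
= 1/√(0.645975) = 1.244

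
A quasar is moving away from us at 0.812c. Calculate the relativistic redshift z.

β = 0.812
(1+β)/(1-β) = 1.812/0.188 = 9.638
√(9.638) = 3.105
z = 3.105 - 1 = 2.105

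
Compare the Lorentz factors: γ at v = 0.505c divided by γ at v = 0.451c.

γ₁ = 1/√(1 - 0.505²) = 1.1586
γ₂ = 1/√(1 - 0.451²) = 1.1204
γ₁/γ₂ = 1.1586/1.1204 = 1.034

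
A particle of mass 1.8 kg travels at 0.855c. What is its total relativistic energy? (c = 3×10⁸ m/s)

γ = 1/√(1 - 0.855²) = 1.9282
mc² = 1.8 × (3×10⁸)² = 1.620×10¹⁷ J
E = γmc² = 1.9282 × 1.620×10¹⁷ = 3.124×10¹⁷ J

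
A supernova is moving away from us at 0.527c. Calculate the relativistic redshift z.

β = 0.527
(1+β)/(1-β) = 1.527/0.473 = 3.22833
√(3.22833) = 1.7968
z = 1.7968 - 1 = 0.7968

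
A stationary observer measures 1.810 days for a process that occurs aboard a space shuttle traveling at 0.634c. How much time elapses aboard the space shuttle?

Dilated time Δt = 1.810 days
γ = 1/√(1 - 0.634²) = 1.293
Δt₀ = Δt/γ = 1.810/1.293 = 1.400 days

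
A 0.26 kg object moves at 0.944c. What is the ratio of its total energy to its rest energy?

E = γmc², E₀ = mc²
E/E₀ = γ = 1/√(1 - 0.944²) = 3.031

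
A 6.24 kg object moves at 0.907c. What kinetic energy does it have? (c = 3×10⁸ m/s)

γ = 1/√(1 - 0.907²) = 2.3746
γ - 1 = 1.3746
KE = (γ-1)mc² = 1.3746 × 6.24 × (3×10⁸)² = 7.720×10¹⁷ J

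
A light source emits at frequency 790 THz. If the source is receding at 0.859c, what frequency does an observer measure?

β = v/c = 0.859
(1-β)/(1+β) = 0.141/1.859 = 0.07585
Doppler factor = √(0.07585) = 0.2754
f_obs = 790 × 0.2754 = 217.6 THz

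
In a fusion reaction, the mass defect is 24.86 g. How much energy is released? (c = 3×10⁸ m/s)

Convert mass defect: Δm = 24.86 g = 0.02486 kg
E = Δm·c² = 0.02486 × (3×10⁸)²
= 0.02486 × 9×10¹⁶ = 2.237×10¹⁵ J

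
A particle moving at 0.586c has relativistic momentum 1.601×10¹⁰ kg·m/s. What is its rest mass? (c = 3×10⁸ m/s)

γ = 1/√(1 - 0.586²) = 1.2341
v = 0.586 × 3×10⁸ = 1.758×10⁸ m/s
m = p/(γv) = 1.601×10¹⁰/(1.2341 × 1.758×10⁸) = 73.79 kg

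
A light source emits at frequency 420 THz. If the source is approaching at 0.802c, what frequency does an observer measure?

β = v/c = 0.802
(1+β)/(1-β) = 1.802/0.198 = 9.101
Doppler factor = √(9.101) = 3.017
f_obs = 420 × 3.017 = 1267 THz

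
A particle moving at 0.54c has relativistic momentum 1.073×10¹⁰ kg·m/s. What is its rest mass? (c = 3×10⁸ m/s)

γ = 1/√(1 - 0.54²) = 1.188
v = 0.54 × 3×10⁸ = 1.620×10⁸ m/s
m = p/(γv) = 1.073×10¹⁰/(1.188 × 1.620×10⁸) = 55.75 kg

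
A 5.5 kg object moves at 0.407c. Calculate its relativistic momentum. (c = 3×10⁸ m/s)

γ = 1/√(1 - 0.407²) = 1.0948
v = 0.407 × 3×10⁸ = 1.221×10⁸ m/s
p = γmv = 1.0948 × 5.5 × 1.221×10⁸ = 7.352×10⁸ kg·m/s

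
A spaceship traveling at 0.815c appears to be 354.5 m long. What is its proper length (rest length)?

Contracted length L = 354.5 m
γ = 1/√(1 - 0.815²) = 1.7257
L₀ = γL = 1.7257 × 354.5 = 611.8 m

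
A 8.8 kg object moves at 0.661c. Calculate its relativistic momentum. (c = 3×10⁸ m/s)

γ = 1/√(1 - 0.661²) = 1.333
v = 0.661 × 3×10⁸ = 1.983×10⁸ m/s
p = γmv = 1.333 × 8.8 × 1.983×10⁸ = 2.326×10⁹ kg·m/s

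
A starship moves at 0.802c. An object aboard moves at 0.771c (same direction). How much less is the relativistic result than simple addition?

Classical: u' + v = 0.771 + 0.802 = 1.573c
Relativistic: u = (0.771 + 0.802)/(1 + 0.618342) = 1.573/1.618342 = 0.9720c
Difference: 1.573 - 0.9720 = 0.6010c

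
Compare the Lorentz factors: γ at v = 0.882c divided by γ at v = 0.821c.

γ₁ = 1/√(1 - 0.882²) = 2.1220
γ₂ = 1/√(1 - 0.821²) = 1.7515
γ₁/γ₂ = 2.1220/1.7515 = 1.212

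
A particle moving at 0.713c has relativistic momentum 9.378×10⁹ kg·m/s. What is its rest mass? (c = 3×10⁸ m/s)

γ = 1/√(1 - 0.713²) = 1.4262
v = 0.713 × 3×10⁸ = 2.139×10⁸ m/s
m = p/(γv) = 9.378×10⁹/(1.4262 × 2.139×10⁸) = 30.74 kg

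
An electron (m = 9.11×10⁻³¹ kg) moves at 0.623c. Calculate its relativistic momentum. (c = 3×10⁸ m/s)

γ = 1/√(1 - 0.623²) = 1.2784
v = 0.623 × 3×10⁸ = 1.869×10⁸ m/s
p = γmv = 1.2784 × 9.11×10⁻³¹ × 1.869×10⁸ = 2.177×10⁻²² kg·m/s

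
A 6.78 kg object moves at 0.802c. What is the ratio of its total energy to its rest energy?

E = γmc², E₀ = mc²
E/E₀ = γ = 1/√(1 - 0.802²) = 1.674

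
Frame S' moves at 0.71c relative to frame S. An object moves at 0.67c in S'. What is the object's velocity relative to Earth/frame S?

u = (u' + v)/(1 + u'v/c²)
Numerator: 0.67 + 0.71 = 1.38
Denominator: 1 + 0.4757 = 1.4757
u = 1.38/1.4757 = 0.9351c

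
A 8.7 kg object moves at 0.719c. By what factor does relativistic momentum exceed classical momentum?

p_rel = γmv, p_class = mv
Ratio = γ = 1/√(1 - 0.719²) = 1.439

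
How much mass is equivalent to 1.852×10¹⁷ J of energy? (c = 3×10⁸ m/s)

From E = mc², we get m = E/c²
c² = (3×10⁸)² = 9×10¹⁶ m²/s²
m = 1.852×10¹⁷ / 9×10¹⁶ = 2.058 kg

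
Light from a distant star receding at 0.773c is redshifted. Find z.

β = 0.773
(1+β)/(1-β) = 1.773/0.227 = 7.811
√(7.811) = 2.795
z = 2.795 - 1 = 1.795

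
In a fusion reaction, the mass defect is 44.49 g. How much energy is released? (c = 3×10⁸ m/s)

Convert mass defect: Δm = 44.49 g = 0.04449 kg
E = Δm·c² = 0.04449 × (3×10⁸)²
= 0.04449 × 9×10¹⁶ = 4.004×10¹⁵ J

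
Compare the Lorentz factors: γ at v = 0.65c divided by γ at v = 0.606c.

γ₁ = 1/√(1 - 0.65²) = 1.316
γ₂ = 1/√(1 - 0.606²) = 1.257
γ₁/γ₂ = 1.316/1.257 = 1.047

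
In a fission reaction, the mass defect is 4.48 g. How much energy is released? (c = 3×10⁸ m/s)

Convert mass defect: Δm = 4.48 g = 0.00448 kg
E = Δm·c² = 0.00448 × (3×10⁸)²
= 0.00448 × 9×10¹⁶ = 4.032×10¹⁴ J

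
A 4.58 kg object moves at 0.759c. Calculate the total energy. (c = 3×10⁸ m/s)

γ = 1/√(1 - 0.759²) = 1.536
mc² = 4.58 × (3×10⁸)² = 4.122×10¹⁷ J
E = γmc² = 1.536 × 4.122×10¹⁷ = 6.331×10¹⁷ J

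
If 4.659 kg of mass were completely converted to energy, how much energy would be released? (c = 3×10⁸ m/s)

Using E = mc²:
c² = (3×10⁸)² = 9×10¹⁶ m²/s²
E = 4.659 × 9×10¹⁶ = 4.193×10¹⁷ J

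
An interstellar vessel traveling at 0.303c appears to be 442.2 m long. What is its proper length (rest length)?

Contracted length L = 442.2 m
γ = 1/√(1 - 0.303²) = 1.0493
L₀ = γL = 1.0493 × 442.2 = 464.0 m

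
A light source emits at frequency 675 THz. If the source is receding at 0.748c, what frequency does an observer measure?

β = v/c = 0.748
(1-β)/(1+β) = 0.252/1.748 = 0.1442
Doppler factor = √(0.1442) = 0.3797
f_obs = 675 × 0.3797 = 256.3 THz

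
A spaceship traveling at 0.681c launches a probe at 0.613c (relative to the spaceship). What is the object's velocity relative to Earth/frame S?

u = (u' + v)/(1 + u'v/c²)
Numerator: 0.613 + 0.681 = 1.294
Denominator: 1 + 0.417453 = 1.417453
u = 1.294/1.417453 = 0.9129c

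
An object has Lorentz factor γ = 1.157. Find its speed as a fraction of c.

From γ = 1/√(1 - v²/c²):
1/γ² = 1/1.157² = 0.7470
v²/c² = 1 - 0.7470 = 0.2530
v/c = √(0.2530) = 0.5030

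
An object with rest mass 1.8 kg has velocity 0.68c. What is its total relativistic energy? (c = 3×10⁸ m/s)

γ = 1/√(1 - 0.68²) = 1.36386
mc² = 1.8 × (3×10⁸)² = 1.620×10¹⁷ J
E = γmc² = 1.36386 × 1.620×10¹⁷ = 2.209×10¹⁷ J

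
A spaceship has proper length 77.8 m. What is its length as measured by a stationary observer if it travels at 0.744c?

Proper length L₀ = 77.8 m
γ = 1/√(1 - 0.744²) = 1.4966
L = L₀/γ = 77.8/1.4966 = 51.98 m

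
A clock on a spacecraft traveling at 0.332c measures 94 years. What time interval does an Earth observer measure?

Proper time Δt₀ = 94 years
γ = 1/√(1 - 0.332²) = 1.0601
Δt = γΔt₀ = 1.0601 × 94 = 99.65 years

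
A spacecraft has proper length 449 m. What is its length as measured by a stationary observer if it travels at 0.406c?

Proper length L₀ = 449 m
γ = 1/√(1 - 0.406²) = 1.0942
L = L₀/γ = 449/1.0942 = 410.3 m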